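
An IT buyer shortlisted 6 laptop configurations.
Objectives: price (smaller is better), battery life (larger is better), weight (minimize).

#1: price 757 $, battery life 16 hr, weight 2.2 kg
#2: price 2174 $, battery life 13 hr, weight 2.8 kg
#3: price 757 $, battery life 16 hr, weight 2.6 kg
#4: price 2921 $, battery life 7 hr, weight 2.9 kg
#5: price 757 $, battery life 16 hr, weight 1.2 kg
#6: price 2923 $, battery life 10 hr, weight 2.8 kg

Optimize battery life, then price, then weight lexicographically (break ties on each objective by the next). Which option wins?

First maximize battery life: best is 16, kept {#1, #3, #5}.
Then minimize price: best is 757, kept {#1, #3, #5}.
Then minimize weight: best is 1.2, kept {#5}.

#5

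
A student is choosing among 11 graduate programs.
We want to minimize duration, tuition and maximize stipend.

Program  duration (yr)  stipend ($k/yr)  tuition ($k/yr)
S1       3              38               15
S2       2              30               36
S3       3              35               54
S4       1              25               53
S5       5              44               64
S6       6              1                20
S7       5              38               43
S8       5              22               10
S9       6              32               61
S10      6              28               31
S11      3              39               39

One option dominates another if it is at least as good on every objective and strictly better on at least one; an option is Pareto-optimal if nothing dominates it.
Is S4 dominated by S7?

S7 vs S4: S7 is worse on duration (5 vs 1), so it does not dominate S4.

No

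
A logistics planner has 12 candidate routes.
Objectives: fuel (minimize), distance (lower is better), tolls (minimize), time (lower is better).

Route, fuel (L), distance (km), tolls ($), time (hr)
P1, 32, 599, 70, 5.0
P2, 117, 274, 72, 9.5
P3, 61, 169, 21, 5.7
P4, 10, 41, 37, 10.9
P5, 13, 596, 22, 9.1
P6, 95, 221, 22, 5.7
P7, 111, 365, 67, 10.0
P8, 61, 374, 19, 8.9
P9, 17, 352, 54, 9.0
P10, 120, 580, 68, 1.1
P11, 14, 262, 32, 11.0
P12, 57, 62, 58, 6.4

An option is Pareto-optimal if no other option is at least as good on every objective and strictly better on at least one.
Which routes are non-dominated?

P1, P3, P4, P5, P8, P9, P10, P11, P12

P1: not dominated.
P2: dominated by P3 (fuel 61≤117, distance 169≤274, tolls 21≤72, time 5.7≤9.5).
P3: not dominated.
P4: not dominated (best fuel).
P5: not dominated.
P6: dominated by P3 (fuel 61≤95, distance 169≤221, tolls 21≤22, time 5.7≤5.7).
P7: dominated by P3 (fuel 61≤111, distance 169≤365, tolls 21≤67, time 5.7≤10.0).
P8: not dominated (best tolls).
P9: not dominated.
P10: not dominated (best time).
P11: not dominated.
P12: not dominated.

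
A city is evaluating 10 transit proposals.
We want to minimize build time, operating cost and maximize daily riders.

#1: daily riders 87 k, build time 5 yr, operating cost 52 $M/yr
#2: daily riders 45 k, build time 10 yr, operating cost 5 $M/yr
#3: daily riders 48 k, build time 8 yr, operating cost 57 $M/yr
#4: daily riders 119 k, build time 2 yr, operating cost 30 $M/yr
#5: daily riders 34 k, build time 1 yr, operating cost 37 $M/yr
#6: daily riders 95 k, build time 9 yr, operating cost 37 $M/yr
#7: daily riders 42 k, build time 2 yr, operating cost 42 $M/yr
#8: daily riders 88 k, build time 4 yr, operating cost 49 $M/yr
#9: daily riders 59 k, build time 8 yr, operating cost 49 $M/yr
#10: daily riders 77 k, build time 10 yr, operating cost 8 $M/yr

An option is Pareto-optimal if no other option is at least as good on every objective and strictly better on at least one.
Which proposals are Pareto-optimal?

#2, #4, #5, #10

#1: dominated by #4 (daily riders 119≥87, build time 2≤5, operating cost 30≤52).
#2: not dominated (best operating cost).
#3: dominated by #1 (daily riders 87≥48, build time 5≤8, operating cost 52≤57).
#4: not dominated (best daily riders).
#5: not dominated (best build time).
#6: dominated by #4 (daily riders 119≥95, build time 2≤9, operating cost 30≤37).
#7: dominated by #4 (daily riders 119≥42, build time 2≤2, operating cost 30≤42).
#8: dominated by #4 (daily riders 119≥88, build time 2≤4, operating cost 30≤49).
#9: dominated by #4 (daily riders 119≥59, build time 2≤8, operating cost 30≤49).
#10: not dominated.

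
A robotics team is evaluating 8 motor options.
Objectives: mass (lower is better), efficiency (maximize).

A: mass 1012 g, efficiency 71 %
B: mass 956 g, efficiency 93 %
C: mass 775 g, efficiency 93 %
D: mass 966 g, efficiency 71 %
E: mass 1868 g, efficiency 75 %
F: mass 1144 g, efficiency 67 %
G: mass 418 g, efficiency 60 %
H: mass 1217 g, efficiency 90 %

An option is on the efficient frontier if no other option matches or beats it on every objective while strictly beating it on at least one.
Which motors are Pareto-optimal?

A: dominated by B (mass 956≤1012, efficiency 93≥71).
B: dominated by C (mass 775≤956, efficiency 93≥93).
C: not dominated.
D: dominated by B (mass 956≤966, efficiency 93≥71).
E: dominated by B (mass 956≤1868, efficiency 93≥75).
F: dominated by A (mass 1012≤1144, efficiency 71≥67).
G: not dominated (best mass).
H: dominated by B (mass 956≤1217, efficiency 93≥90).

C, G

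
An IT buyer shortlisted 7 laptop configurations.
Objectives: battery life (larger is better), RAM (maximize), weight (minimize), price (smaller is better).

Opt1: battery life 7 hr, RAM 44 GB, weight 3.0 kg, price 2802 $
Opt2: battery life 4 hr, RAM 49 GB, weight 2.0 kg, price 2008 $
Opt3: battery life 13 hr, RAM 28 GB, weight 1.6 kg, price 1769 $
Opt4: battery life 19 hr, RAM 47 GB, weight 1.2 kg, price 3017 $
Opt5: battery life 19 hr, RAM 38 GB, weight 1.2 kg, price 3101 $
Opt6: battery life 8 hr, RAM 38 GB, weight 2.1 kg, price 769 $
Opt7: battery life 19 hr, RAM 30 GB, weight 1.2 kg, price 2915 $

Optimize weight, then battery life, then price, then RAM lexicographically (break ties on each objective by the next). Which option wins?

First minimize weight: best is 1.2, kept {Opt4, Opt5, Opt7}.
Then maximize battery life: best is 19, kept {Opt4, Opt5, Opt7}.
Then minimize price: best is 2915, kept {Opt7}.

Opt7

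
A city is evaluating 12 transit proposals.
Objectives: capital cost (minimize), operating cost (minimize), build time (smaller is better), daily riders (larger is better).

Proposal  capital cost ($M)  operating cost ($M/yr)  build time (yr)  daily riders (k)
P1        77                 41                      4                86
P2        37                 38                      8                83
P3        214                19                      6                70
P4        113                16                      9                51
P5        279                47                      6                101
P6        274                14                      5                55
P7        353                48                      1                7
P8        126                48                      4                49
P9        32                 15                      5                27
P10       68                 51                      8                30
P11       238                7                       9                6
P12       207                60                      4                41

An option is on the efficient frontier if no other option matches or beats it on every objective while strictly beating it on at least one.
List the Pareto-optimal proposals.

P1, P2, P3, P4, P5, P6, P7, P9, P11

P1: not dominated.
P2: not dominated.
P3: not dominated.
P4: not dominated.
P5: not dominated (best daily riders).
P6: not dominated.
P7: not dominated (best build time).
P8: dominated by P1 (capital cost 77≤126, operating cost 41≤48, build time 4≤4, daily riders 86≥49).
P9: not dominated (best capital cost).
P10: dominated by P2 (capital cost 37≤68, operating cost 38≤51, build time 8≤8, daily riders 83≥30).
P11: not dominated (best operating cost).
P12: dominated by P1 (capital cost 77≤207, operating cost 41≤60, build time 4≤4, daily riders 86≥41).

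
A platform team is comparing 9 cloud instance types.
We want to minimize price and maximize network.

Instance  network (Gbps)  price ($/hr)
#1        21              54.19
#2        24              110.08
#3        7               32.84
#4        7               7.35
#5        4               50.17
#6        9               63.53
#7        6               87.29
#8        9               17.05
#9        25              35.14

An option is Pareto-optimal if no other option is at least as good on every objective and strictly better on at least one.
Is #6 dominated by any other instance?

#1 vs #6: network 21≥9, price 54.19≤63.53 — #1 is at least as good on every objective and strictly better on at least one, so #1 dominates #6.

Yes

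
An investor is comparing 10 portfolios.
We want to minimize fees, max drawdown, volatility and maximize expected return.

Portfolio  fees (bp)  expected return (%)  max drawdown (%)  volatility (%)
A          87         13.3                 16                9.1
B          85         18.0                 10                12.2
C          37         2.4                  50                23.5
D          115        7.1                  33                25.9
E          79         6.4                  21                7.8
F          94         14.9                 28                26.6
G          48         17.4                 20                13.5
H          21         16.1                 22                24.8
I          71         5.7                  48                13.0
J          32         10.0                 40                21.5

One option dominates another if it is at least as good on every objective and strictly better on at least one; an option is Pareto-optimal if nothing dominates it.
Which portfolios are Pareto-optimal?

A, B, E, G, H, I, J

A: not dominated.
B: not dominated (best expected return).
C: dominated by J (fees 32≤37, expected return 10.0≥2.4, max drawdown 40≤50, volatility 21.5≤23.5).
D: dominated by A (fees 87≤115, expected return 13.3≥7.1, max drawdown 16≤33, volatility 9.1≤25.9).
E: not dominated (best volatility).
F: dominated by B (fees 85≤94, expected return 18.0≥14.9, max drawdown 10≤28, volatility 12.2≤26.6).
G: not dominated.
H: not dominated (best fees).
I: not dominated.
J: not dominated.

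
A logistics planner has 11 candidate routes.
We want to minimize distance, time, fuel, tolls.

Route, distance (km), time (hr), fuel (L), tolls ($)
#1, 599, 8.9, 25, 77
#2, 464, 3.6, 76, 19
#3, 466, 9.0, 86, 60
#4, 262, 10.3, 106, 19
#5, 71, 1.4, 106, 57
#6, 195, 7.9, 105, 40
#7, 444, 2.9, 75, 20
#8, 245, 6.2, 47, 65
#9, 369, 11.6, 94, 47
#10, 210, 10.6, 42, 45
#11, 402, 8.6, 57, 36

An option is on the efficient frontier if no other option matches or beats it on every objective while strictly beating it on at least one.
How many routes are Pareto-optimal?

#1: not dominated (best fuel).
#2: not dominated.
#3: dominated by #2 (distance 464≤466, time 3.6≤9.0, fuel 76≤86, tolls 19≤60).
#4: not dominated.
#5: not dominated (best distance).
#6: not dominated.
#7: not dominated.
#8: not dominated.
#9: dominated by #10 (distance 210≤369, time 10.6≤11.6, fuel 42≤94, tolls 45≤47).
#10: not dominated.
#11: not dominated.
Pareto-optimal: #1, #2, #4, #5, #6, #7, #8, #10, #11 → 9.

9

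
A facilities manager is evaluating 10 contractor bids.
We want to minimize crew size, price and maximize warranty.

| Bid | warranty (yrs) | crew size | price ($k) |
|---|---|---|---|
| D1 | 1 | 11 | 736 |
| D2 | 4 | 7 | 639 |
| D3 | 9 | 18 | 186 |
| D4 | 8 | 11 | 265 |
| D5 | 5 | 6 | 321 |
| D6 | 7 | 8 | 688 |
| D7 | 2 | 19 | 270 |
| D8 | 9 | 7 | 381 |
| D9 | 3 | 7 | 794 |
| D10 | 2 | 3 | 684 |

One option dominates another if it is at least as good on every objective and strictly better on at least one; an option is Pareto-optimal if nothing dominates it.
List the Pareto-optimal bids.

D3, D4, D5, D8, D10

D1: dominated by D2 (warranty 4≥1, crew size 7≤11, price 639≤736).
D2: dominated by D5 (warranty 5≥4, crew size 6≤7, price 321≤639).
D3: not dominated (best price).
D4: not dominated.
D5: not dominated.
D6: dominated by D8 (warranty 9≥7, crew size 7≤8, price 381≤688).
D7: dominated by D3 (warranty 9≥2, crew size 18≤19, price 186≤270).
D8: not dominated.
D9: dominated by D2 (warranty 4≥3, crew size 7≤7, price 639≤794).
D10: not dominated (best crew size).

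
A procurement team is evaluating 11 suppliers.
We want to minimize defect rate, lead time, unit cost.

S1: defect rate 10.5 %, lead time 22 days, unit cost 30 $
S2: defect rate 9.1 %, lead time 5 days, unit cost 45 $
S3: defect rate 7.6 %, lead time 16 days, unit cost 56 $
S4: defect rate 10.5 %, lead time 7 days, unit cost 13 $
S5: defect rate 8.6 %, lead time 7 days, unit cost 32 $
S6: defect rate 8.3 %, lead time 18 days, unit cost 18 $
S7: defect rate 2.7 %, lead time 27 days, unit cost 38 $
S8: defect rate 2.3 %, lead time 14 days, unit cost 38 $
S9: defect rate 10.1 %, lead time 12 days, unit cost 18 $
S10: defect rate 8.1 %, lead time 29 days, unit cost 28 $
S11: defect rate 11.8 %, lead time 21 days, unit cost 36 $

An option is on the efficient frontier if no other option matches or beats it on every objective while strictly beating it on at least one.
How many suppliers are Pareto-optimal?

S1: dominated by S4 (defect rate 10.5≤10.5, lead time 7≤22, unit cost 13≤30).
S2: not dominated (best lead time).
S3: dominated by S8 (defect rate 2.3≤7.6, lead time 14≤16, unit cost 38≤56).
S4: not dominated (best unit cost).
S5: not dominated.
S6: not dominated.
S7: dominated by S8 (defect rate 2.3≤2.7, lead time 14≤27, unit cost 38≤38).
S8: not dominated (best defect rate).
S9: not dominated.
S10: not dominated.
S11: dominated by S4 (defect rate 10.5≤11.8, lead time 7≤21, unit cost 13≤36).
Pareto-optimal: S2, S4, S5, S6, S8, S9, S10 → 7.

7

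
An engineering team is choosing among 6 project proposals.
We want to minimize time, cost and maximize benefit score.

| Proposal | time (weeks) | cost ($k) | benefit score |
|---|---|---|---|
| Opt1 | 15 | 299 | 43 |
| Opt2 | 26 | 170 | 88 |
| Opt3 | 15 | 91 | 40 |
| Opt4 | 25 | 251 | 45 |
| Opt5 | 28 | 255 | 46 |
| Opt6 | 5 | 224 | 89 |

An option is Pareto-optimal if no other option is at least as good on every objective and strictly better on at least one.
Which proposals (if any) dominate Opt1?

Opt6: time 5≤15, cost 224≤299, benefit score 89≥43 — dominates Opt1.
Others (Opt2, Opt3, Opt4, Opt5) are each worse than Opt1 on at least one objective.

Opt6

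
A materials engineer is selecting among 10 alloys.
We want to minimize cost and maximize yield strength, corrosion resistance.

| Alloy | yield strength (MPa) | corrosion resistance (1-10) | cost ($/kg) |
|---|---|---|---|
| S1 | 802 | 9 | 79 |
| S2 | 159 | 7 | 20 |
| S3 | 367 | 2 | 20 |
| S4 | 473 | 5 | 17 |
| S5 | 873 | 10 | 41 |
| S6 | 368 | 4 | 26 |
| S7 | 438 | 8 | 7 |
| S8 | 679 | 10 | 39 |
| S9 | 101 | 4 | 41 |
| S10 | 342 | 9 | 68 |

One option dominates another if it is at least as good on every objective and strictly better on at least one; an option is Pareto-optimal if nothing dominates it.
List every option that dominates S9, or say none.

S2, S4, S5, S6, S7, S8

S2: yield strength 159≥101, corrosion resistance 7≥4, cost 20≤41 — dominates S9.
S4: yield strength 473≥101, corrosion resistance 5≥4, cost 17≤41 — dominates S9.
S5: yield strength 873≥101, corrosion resistance 10≥4, cost 41≤41 — dominates S9.
S6: yield strength 368≥101, corrosion resistance 4≥4, cost 26≤41 — dominates S9.
S7: yield strength 438≥101, corrosion resistance 8≥4, cost 7≤41 — dominates S9.
S8: yield strength 679≥101, corrosion resistance 10≥4, cost 39≤41 — dominates S9.
Others (S1, S3, S10) are each worse than S9 on at least one objective.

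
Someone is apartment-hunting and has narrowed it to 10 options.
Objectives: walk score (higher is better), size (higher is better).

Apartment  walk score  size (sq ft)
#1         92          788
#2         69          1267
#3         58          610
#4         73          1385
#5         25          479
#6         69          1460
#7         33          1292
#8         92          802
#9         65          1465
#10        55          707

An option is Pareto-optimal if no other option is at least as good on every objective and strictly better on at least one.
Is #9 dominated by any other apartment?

#1: worse on size (788 vs 1465).
#2: worse on size (1267 vs 1465).
#3: worse on walk score (58 vs 65).
#4: worse on size (1385 vs 1465).
#5: worse on walk score (25 vs 65).
#6: worse on size (1460 vs 1465).
#7: worse on walk score (33 vs 65).
#8: worse on size (802 vs 1465).
#10: worse on walk score (55 vs 65).
No option is at least as good as #9 on every objective and strictly better on one.

No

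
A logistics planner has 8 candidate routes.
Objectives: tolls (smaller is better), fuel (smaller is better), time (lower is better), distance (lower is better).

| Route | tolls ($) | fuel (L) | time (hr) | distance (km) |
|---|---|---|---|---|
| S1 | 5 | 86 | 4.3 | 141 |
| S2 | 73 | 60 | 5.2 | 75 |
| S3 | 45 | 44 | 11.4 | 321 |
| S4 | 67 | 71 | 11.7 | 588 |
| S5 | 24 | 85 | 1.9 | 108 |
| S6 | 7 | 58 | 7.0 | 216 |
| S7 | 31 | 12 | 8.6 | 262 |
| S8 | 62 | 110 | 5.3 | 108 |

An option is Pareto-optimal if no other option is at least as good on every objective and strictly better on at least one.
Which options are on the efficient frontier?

S1, S2, S5, S6, S7

S1: not dominated (best tolls).
S2: not dominated (best distance).
S3: dominated by S7 (tolls 31≤45, fuel 12≤44, time 8.6≤11.4, distance 262≤321).
S4: dominated by S3 (tolls 45≤67, fuel 44≤71, time 11.4≤11.7, distance 321≤588).
S5: not dominated (best time).
S6: not dominated.
S7: not dominated (best fuel).
S8: dominated by S5 (tolls 24≤62, fuel 85≤110, time 1.9≤5.3, distance 108≤108).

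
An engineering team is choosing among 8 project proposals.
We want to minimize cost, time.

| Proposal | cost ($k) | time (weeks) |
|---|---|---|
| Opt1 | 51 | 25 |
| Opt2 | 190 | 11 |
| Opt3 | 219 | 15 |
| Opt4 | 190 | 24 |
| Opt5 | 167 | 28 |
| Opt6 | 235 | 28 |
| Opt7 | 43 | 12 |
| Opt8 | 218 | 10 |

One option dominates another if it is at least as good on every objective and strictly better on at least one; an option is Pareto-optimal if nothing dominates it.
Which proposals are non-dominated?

Opt1: dominated by Opt7 (cost 43≤51, time 12≤25).
Opt2: not dominated.
Opt3: dominated by Opt2 (cost 190≤219, time 11≤15).
Opt4: dominated by Opt2 (cost 190≤190, time 11≤24).
Opt5: dominated by Opt1 (cost 51≤167, time 25≤28).
Opt6: dominated by Opt1 (cost 51≤235, time 25≤28).
Opt7: not dominated (best cost).
Opt8: not dominated (best time).

Opt2, Opt7, Opt8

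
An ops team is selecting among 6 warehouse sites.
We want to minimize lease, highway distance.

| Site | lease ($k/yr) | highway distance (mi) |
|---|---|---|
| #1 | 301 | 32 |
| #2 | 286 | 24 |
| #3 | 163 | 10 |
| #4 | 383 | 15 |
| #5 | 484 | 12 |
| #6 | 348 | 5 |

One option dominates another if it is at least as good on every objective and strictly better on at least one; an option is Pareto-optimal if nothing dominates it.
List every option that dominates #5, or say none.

#3: lease 163≤484, highway distance 10≤12 — dominates #5.
#6: lease 348≤484, highway distance 5≤12 — dominates #5.
Others (#1, #2, #4) are each worse than #5 on at least one objective.

#3, #6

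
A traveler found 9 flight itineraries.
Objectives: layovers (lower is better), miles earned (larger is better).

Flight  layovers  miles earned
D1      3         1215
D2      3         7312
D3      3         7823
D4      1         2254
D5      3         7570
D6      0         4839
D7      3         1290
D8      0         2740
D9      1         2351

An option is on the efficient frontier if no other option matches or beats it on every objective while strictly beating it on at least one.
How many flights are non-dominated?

2

D1: dominated by D2 (layovers 3≤3, miles earned 7312≥1215).
D2: dominated by D3 (layovers 3≤3, miles earned 7823≥7312).
D3: not dominated (best miles earned).
D4: dominated by D6 (layovers 0≤1, miles earned 4839≥2254).
D5: dominated by D3 (layovers 3≤3, miles earned 7823≥7570).
D6: not dominated.
D7: dominated by D2 (layovers 3≤3, miles earned 7312≥1290).
D8: dominated by D6 (layovers 0≤0, miles earned 4839≥2740).
D9: dominated by D6 (layovers 0≤1, miles earned 4839≥2351).
Pareto-optimal: D3, D6 → 2.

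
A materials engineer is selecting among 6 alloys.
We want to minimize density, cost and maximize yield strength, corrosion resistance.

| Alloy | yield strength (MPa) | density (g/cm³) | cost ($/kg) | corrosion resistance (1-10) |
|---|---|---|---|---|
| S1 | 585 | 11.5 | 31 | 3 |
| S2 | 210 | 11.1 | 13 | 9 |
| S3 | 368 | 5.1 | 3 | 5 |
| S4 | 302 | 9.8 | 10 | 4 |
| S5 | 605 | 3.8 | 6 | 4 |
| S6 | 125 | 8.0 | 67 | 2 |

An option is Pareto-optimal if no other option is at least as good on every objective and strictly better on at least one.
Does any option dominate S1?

S5 vs S1: yield strength 605≥585, density 3.8≤11.5, cost 6≤31, corrosion resistance 4≥3 — S5 is at least as good on every objective and strictly better on at least one, so S5 dominates S1.

Yes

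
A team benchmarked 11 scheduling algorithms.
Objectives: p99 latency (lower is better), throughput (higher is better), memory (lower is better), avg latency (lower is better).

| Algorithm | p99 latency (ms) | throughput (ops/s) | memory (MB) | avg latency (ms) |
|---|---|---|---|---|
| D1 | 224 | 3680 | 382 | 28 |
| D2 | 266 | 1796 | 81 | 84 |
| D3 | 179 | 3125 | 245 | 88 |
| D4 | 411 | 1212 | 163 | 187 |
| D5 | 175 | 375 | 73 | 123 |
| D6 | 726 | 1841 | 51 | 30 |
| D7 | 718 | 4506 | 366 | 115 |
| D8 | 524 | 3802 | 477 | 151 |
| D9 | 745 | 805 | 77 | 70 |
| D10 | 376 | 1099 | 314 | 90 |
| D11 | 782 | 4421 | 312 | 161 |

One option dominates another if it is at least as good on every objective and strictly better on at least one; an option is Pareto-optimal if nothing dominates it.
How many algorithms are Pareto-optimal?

8

D1: not dominated (best avg latency).
D2: not dominated.
D3: not dominated.
D4: dominated by D2 (p99 latency 266≤411, throughput 1796≥1212, memory 81≤163, avg latency 84≤187).
D5: not dominated (best p99 latency).
D6: not dominated (best memory).
D7: not dominated (best throughput).
D8: not dominated.
D9: dominated by D6 (p99 latency 726≤745, throughput 1841≥805, memory 51≤77, avg latency 30≤70).
D10: dominated by D2 (p99 latency 266≤376, throughput 1796≥1099, memory 81≤314, avg latency 84≤90).
D11: not dominated.
Pareto-optimal: D1, D2, D3, D5, D6, D7, D8, D11 → 8.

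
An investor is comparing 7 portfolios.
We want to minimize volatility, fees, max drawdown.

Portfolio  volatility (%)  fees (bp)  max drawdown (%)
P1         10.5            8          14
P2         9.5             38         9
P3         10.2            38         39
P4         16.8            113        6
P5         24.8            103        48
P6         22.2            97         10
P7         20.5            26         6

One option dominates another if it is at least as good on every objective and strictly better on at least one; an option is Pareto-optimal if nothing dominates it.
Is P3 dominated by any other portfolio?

Yes

P2 vs P3: volatility 9.5≤10.2, fees 38≤38, max drawdown 9≤39 — P2 is at least as good on every objective and strictly better on at least one, so P2 dominates P3.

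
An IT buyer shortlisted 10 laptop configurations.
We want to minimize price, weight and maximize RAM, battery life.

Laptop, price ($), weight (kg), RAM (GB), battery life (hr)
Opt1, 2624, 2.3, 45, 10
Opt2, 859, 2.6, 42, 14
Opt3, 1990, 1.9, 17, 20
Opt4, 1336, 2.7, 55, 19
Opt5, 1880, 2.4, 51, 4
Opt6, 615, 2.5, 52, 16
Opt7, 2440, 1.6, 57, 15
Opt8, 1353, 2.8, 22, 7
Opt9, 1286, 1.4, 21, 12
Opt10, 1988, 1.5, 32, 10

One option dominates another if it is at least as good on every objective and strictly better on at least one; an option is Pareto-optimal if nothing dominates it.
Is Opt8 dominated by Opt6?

Opt6 vs Opt8: price 615≤1353, weight 2.5≤2.8, RAM 52≥22, battery life 16≥7 — Opt6 is at least as good on every objective with at least one strict improvement.

Yes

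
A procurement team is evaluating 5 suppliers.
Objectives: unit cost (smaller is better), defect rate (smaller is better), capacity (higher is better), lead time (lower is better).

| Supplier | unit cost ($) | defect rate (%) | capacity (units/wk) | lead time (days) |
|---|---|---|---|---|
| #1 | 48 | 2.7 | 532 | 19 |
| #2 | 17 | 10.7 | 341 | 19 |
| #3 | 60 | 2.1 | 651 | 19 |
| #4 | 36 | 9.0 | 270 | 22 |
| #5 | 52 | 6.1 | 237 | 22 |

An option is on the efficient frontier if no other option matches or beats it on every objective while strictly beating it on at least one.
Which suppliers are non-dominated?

#1, #2, #3, #4

#1: not dominated.
#2: not dominated (best unit cost).
#3: not dominated (best defect rate).
#4: not dominated.
#5: dominated by #1 (unit cost 48≤52, defect rate 2.7≤6.1, capacity 532≥237, lead time 19≤22).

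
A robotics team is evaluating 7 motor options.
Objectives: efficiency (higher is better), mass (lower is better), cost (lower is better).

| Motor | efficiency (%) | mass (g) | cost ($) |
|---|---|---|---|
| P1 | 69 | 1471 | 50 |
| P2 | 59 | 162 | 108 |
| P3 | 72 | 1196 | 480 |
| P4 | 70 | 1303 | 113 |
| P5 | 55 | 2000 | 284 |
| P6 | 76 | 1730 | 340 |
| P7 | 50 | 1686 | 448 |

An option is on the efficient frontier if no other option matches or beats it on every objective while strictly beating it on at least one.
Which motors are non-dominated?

P1: not dominated (best cost).
P2: not dominated (best mass).
P3: not dominated.
P4: not dominated.
P5: dominated by P1 (efficiency 69≥55, mass 1471≤2000, cost 50≤284).
P6: not dominated (best efficiency).
P7: dominated by P1 (efficiency 69≥50, mass 1471≤1686, cost 50≤448).

P1, P2, P3, P4, P6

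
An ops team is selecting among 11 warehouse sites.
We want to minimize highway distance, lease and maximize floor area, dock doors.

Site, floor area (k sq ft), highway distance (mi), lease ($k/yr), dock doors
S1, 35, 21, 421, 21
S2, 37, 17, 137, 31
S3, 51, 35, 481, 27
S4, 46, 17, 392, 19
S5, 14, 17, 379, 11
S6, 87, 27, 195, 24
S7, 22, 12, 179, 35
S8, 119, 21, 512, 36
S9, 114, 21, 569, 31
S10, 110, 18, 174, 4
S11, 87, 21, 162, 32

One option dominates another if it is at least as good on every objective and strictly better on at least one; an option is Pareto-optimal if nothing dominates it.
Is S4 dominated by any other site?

No

S1: worse on floor area (35 vs 46).
S2: worse on floor area (37 vs 46).
S3: worse on highway distance (35 vs 17).
S5: worse on floor area (14 vs 46).
S6: worse on highway distance (27 vs 17).
S7: worse on floor area (22 vs 46).
S8: worse on highway distance (21 vs 17).
S9: worse on highway distance (21 vs 17).
S10: worse on highway distance (18 vs 17).
S11: worse on highway distance (21 vs 17).
No option is at least as good as S4 on every objective and strictly better on one.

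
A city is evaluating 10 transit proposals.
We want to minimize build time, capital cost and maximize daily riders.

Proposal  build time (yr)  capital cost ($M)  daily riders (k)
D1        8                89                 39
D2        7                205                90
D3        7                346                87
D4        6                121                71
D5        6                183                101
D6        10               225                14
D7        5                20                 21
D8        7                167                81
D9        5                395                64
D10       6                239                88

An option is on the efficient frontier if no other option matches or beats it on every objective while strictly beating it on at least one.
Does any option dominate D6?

D1 vs D6: build time 8≤10, capital cost 89≤225, daily riders 39≥14 — D1 is at least as good on every objective and strictly better on at least one, so D1 dominates D6.

Yes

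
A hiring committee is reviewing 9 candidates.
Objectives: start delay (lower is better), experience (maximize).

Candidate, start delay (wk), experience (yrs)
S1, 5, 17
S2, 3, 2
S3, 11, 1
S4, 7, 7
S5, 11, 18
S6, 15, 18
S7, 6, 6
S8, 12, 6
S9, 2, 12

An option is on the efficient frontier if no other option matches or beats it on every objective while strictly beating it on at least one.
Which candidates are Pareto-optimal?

S1, S5, S9

S1: not dominated.
S2: dominated by S9 (start delay 2≤3, experience 12≥2).
S3: dominated by S1 (start delay 5≤11, experience 17≥1).
S4: dominated by S1 (start delay 5≤7, experience 17≥7).
S5: not dominated.
S6: dominated by S5 (start delay 11≤15, experience 18≥18).
S7: dominated by S1 (start delay 5≤6, experience 17≥6).
S8: dominated by S1 (start delay 5≤12, experience 17≥6).
S9: not dominated (best start delay).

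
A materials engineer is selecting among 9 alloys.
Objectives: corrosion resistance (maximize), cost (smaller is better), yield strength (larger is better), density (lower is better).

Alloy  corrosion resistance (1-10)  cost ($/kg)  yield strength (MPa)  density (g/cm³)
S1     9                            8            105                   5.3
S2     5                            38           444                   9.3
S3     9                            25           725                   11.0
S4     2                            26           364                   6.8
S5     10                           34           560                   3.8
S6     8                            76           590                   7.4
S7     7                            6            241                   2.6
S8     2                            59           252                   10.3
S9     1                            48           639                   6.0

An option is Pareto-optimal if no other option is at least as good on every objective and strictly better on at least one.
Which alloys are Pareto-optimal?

S1, S3, S4, S5, S6, S7, S9

S1: not dominated.
S2: dominated by S5 (corrosion resistance 10≥5, cost 34≤38, yield strength 560≥444, density 3.8≤9.3).
S3: not dominated (best yield strength).
S4: not dominated.
S5: not dominated (best corrosion resistance).
S6: not dominated.
S7: not dominated (best cost).
S8: dominated by S2 (corrosion resistance 5≥2, cost 38≤59, yield strength 444≥252, density 9.3≤10.3).
S9: not dominated.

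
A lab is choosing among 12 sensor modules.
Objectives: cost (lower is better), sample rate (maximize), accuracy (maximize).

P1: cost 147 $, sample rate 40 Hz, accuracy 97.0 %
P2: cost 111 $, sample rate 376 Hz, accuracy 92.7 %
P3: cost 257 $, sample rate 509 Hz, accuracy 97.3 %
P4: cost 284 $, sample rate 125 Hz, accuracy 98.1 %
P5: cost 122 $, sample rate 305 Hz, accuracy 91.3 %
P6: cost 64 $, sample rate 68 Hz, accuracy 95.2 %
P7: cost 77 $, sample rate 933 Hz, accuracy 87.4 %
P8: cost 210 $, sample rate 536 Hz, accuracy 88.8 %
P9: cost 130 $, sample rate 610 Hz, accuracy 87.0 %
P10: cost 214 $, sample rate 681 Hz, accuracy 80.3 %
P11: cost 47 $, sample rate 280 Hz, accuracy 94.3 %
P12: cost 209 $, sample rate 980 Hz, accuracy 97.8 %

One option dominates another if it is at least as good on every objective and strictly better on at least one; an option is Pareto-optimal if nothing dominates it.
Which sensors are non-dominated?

P1, P2, P4, P6, P7, P11, P12

P1: not dominated.
P2: not dominated.
P3: dominated by P12 (cost 209≤257, sample rate 980≥509, accuracy 97.8≥97.3).
P4: not dominated (best accuracy).
P5: dominated by P2 (cost 111≤122, sample rate 376≥305, accuracy 92.7≥91.3).
P6: not dominated.
P7: not dominated.
P8: dominated by P12 (cost 209≤210, sample rate 980≥536, accuracy 97.8≥88.8).
P9: dominated by P7 (cost 77≤130, sample rate 933≥610, accuracy 87.4≥87.0).
P10: dominated by P7 (cost 77≤214, sample rate 933≥681, accuracy 87.4≥80.3).
P11: not dominated (best cost).
P12: not dominated (best sample rate).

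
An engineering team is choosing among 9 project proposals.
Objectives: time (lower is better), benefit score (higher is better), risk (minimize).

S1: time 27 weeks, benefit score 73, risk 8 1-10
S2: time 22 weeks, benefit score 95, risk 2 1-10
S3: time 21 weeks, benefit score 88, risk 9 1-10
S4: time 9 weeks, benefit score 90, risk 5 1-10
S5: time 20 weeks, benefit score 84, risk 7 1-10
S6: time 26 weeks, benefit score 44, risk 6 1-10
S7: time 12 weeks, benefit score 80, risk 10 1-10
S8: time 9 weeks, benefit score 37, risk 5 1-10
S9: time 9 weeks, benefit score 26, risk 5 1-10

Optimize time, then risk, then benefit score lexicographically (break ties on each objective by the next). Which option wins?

S4

First minimize time: best is 9, kept {S4, S8, S9}.
Then minimize risk: best is 5, kept {S4, S8, S9}.
Then maximize benefit score: best is 90, kept {S4}.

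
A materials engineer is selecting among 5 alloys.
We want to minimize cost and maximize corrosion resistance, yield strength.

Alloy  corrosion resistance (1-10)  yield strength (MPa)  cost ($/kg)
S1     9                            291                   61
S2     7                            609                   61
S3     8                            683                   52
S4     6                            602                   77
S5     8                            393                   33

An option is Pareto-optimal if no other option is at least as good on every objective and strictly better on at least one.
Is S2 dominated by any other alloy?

Yes

S3 vs S2: corrosion resistance 8≥7, yield strength 683≥609, cost 52≤61 — S3 is at least as good on every objective and strictly better on at least one, so S3 dominates S2.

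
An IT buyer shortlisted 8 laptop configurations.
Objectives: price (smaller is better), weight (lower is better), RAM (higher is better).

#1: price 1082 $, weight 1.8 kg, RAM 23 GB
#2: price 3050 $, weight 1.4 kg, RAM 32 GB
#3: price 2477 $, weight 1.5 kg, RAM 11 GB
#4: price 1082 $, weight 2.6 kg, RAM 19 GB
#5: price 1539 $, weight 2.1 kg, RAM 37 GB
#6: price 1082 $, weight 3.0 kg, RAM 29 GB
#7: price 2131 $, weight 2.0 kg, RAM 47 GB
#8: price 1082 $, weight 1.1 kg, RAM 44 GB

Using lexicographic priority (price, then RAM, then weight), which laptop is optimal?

#8

First minimize price: best is 1082, kept {#1, #4, #6, #8}.
Then maximize RAM: best is 44, kept {#8}.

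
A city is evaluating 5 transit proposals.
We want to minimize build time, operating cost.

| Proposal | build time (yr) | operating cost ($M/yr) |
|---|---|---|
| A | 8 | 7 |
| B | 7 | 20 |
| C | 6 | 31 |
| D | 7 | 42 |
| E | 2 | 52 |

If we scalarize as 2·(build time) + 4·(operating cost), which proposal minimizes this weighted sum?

A: 2·8 + 4·7 = 44
B: 2·7 + 4·20 = 94
C: 2·6 + 4·31 = 136
D: 2·7 + 4·42 = 182
E: 2·2 + 4·52 = 212
Lowest: A at 44.

A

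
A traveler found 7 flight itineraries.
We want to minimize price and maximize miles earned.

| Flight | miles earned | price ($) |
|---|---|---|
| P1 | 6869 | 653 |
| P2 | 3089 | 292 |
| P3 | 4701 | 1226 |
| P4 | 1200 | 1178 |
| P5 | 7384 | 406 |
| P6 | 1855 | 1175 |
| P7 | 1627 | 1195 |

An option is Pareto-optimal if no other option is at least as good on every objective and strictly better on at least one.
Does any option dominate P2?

P1: worse on price (653 vs 292).
P3: worse on price (1226 vs 292).
P4: worse on miles earned (1200 vs 3089).
P5: worse on price (406 vs 292).
P6: worse on miles earned (1855 vs 3089).
P7: worse on miles earned (1627 vs 3089).
No option is at least as good as P2 on every objective and strictly better on one.

No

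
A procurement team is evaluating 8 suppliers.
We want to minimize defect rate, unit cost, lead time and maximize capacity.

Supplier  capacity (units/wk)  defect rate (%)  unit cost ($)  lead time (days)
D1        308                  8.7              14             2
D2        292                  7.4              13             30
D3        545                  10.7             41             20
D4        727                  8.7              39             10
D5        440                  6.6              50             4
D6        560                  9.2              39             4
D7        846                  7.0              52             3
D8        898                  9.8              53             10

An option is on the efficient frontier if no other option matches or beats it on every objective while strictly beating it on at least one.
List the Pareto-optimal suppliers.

D1, D2, D4, D5, D6, D7, D8

D1: not dominated (best lead time).
D2: not dominated (best unit cost).
D3: dominated by D4 (capacity 727≥545, defect rate 8.7≤10.7, unit cost 39≤41, lead time 10≤20).
D4: not dominated.
D5: not dominated (best defect rate).
D6: not dominated.
D7: not dominated.
D8: not dominated (best capacity).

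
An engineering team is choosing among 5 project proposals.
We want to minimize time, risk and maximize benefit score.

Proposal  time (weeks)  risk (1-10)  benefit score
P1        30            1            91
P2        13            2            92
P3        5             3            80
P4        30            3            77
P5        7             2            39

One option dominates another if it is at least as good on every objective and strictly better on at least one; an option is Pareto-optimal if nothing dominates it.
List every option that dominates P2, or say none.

P1: worse on time (30 vs 13).
P3: worse on risk (3 vs 2).
P4: worse on time (30 vs 13).
P5: worse on benefit score (39 vs 92).
No option dominates P2.

none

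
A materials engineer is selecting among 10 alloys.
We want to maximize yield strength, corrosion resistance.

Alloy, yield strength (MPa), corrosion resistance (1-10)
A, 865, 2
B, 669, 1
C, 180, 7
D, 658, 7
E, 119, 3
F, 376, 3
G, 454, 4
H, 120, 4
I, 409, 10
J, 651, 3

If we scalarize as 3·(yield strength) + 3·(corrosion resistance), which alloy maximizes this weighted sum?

A

A: 3·865 + 3·2 = 2601
B: 3·669 + 3·1 = 2010
C: 3·180 + 3·7 = 561
D: 3·658 + 3·7 = 1995
E: 3·119 + 3·3 = 366
F: 3·376 + 3·3 = 1137
G: 3·454 + 3·4 = 1374
H: 3·120 + 3·4 = 372
I: 3·409 + 3·10 = 1257
J: 3·651 + 3·3 = 1962
Highest: A at 2601.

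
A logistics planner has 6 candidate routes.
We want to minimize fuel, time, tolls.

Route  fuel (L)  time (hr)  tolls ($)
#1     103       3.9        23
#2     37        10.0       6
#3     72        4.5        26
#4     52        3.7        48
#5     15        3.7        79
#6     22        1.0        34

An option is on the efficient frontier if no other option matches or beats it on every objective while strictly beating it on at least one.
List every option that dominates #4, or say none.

#6: fuel 22≤52, time 1.0≤3.7, tolls 34≤48 — dominates #4.
Others (#1, #2, #3, #5) are each worse than #4 on at least one objective.

#6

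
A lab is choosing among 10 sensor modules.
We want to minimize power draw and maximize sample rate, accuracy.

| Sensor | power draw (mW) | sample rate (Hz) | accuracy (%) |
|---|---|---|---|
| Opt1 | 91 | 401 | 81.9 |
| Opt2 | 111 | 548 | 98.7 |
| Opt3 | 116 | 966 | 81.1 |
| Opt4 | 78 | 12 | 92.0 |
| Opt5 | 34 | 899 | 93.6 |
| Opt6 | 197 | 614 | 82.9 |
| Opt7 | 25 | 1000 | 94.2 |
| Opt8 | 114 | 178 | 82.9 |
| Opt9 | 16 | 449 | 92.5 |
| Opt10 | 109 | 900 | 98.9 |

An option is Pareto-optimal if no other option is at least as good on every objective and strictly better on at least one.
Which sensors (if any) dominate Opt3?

Opt7

Opt7: power draw 25≤116, sample rate 1000≥966, accuracy 94.2≥81.1 — dominates Opt3.
Others (Opt1, Opt2, Opt4, Opt5, Opt6, Opt8, Opt9, Opt10) are each worse than Opt3 on at least one objective.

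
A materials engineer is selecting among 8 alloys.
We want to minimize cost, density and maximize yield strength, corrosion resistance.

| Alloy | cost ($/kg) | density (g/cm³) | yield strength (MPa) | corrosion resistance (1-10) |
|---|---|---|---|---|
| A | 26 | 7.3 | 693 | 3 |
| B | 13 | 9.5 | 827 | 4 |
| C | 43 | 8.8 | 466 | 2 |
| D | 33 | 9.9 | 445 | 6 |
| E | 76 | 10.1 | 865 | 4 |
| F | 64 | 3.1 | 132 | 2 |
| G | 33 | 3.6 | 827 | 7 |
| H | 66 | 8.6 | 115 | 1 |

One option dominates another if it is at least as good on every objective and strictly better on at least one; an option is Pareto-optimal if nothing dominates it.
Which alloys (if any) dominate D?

G: cost 33≤33, density 3.6≤9.9, yield strength 827≥445, corrosion resistance 7≥6 — dominates D.
Others (A, B, C, E, F, H) are each worse than D on at least one objective.

G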